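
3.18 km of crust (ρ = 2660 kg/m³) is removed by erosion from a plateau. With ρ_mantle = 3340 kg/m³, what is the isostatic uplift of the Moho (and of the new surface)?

2.53 km

Unloading: uplift u = e ρ_c/ρ_m = 3.18 km × 2660/3340 = 2.53 km.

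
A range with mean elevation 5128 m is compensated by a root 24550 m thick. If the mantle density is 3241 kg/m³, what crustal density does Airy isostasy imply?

ρ_c h = (ρ_m − ρ_c) r → ρ_c (h + r) = ρ_m r → ρ_c = ρ_m r / (h + r).
ρ_c = 3241 × 24550 m / (5128 m + 24550 m) = 2680 kg/m³.

2680 kg/m³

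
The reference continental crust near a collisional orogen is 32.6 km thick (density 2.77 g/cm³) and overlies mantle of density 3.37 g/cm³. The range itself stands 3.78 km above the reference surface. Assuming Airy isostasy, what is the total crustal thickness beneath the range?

Root depth r = h ρ_c / (ρ_m − ρ_c) = 3.78 km × 2.77 / 0.6 = 17.45 km.
Total thickness = T + h + r = 32.6 km + 3.78 km + 17.45 km = 53.8 km.

53.8 km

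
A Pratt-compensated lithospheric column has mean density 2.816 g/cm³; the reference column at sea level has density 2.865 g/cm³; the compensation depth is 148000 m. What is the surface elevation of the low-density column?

ρ_ref D = ρ (D + h) → h = D (ρ_ref − ρ)/ρ.
h = 148000 m × (2.865 − 2.816)/2.816 = 2580 m.

2580 m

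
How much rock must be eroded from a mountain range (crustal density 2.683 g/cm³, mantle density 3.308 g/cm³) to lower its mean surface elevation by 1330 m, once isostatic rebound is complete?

Net drop Δ = e − u = e − e ρ_c/ρ_m = e (ρ_m − ρ_c)/ρ_m.
e = Δ ρ_m/(ρ_m − ρ_c) = 1330 m × 3.308/0.625 = 7040 m.

7040 m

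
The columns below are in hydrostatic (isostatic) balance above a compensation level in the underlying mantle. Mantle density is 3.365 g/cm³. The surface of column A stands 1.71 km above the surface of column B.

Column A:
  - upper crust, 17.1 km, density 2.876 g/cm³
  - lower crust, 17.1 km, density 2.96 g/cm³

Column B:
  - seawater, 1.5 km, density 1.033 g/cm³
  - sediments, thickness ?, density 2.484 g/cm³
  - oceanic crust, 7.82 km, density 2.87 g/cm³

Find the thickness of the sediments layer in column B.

2.46 km

Take the compensation level at the base of the deeper column (depth z_c below the surface of column A) and equate Σ ρ_i t_i down to z_c; mantle fills any gap and the z_c terms cancel.
Column A: 17.1×2.876 + 17.1×2.96 + (z_c − 34.2)×3.365
Column B: 1.71×0 + 1.5×1.033 + x×2.484 + 7.82×2.87 + (z_c − 1.71 − 9.32 − x)×3.365
The z_c×3.365 term appears on both sides and cancels. Collect the known terms of each column as K = Σ(ρt)_known − 3.365 × (depth of known layers): K_A = 99.7956 − 3.365×34.2 = −15.2874; K_B = 23.9929 − 3.365×(1.71 + 9.32) = −13.12305.
Balance: K_A = K_B − x×(3.365 − 2.484), so x = (K_B − K_A)/(3.365 − 2.484) = 2.16435/0.881 = 2.46 km.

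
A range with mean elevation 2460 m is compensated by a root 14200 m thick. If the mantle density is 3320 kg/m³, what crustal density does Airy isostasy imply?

2830 kg/m³

ρ_c h = (ρ_m − ρ_c) r → ρ_c (h + r) = ρ_m r → ρ_c = ρ_m r / (h + r).
ρ_c = 3320 × 14200 m / (2460 m + 14200 m) = 2830 kg/m³.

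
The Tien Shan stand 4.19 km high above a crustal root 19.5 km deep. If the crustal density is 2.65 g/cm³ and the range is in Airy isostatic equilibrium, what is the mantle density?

3.22 g/cm³

Airy balance: ρ_c h = (ρ_m − ρ_c) r → ρ_m = ρ_c (1 + h/r).
ρ_m = 2.65 × (1 + 4.19 km/19.5 km) = 3.22 g/cm³.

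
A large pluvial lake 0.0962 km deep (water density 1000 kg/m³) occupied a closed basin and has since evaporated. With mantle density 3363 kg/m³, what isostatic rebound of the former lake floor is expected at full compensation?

0.0286 km

u = d ρ_w/ρ_m = 0.0962 km × 1000/3363 = 0.0286 km.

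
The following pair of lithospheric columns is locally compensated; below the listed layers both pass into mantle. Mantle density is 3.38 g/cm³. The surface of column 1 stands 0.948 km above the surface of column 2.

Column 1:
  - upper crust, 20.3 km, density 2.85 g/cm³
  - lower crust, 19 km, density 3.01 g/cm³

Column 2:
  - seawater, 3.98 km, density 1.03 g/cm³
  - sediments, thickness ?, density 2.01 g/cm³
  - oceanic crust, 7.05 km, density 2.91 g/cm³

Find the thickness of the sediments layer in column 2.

1.4 km

Take the compensation level at the base of the deeper column (depth z_c below the surface of column 1) and equate Σ ρ_i t_i down to z_c; mantle fills any gap and the z_c terms cancel.
Column 1: 20.3×2.85 + 19×3.01 + (z_c − 39.3)×3.38
Column 2: 0.948×0 + 3.98×1.03 + x×2.01 + 7.05×2.91 + (z_c − 0.948 − 11.03 − x)×3.38
The z_c×3.38 term appears on both sides and cancels. Collect the known terms of each column as K = Σ(ρt)_known − 3.38 × (depth of known layers): K_1 = 115.045 − 3.38×39.3 = −17.789; K_2 = 24.6149 − 3.38×(0.948 + 11.03) = −15.87074.
Balance: K_1 = K_2 − x×(3.38 − 2.01), so x = (K_2 − K_1)/(3.38 − 2.01) = 1.91826/1.37 = 1.4 km.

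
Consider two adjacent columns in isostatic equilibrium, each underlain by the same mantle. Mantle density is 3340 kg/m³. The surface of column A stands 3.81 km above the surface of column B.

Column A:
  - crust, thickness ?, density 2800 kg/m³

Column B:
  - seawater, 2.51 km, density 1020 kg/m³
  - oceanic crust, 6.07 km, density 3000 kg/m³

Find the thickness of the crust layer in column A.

Take the compensation level at the base of the deeper column (depth z_c below the surface of column A) and equate Σ ρ_i t_i down to z_c; mantle fills any gap and the z_c terms cancel.
Column A: x×2800 + (z_c − 0 − x)×3340
Column B: 3.81×0 + 2.51×1020 + 6.07×3000 + (z_c − 3.81 − 8.58)×3340
The z_c×3340 term appears on both sides and cancels. Collect the known terms of each column as K = Σ(ρt)_known − 3340 × (depth of known layers): K_A = 0 − 3340×0 = 0; K_B = 20770.2 − 3340×(3.81 + 8.58) = −20612.4.
Balance: K_A − x×(3340 − 2800) = K_B, so x = (K_A − K_B)/(3340 − 2800) = 20612.4/540 = 38.2 km.

38.2 km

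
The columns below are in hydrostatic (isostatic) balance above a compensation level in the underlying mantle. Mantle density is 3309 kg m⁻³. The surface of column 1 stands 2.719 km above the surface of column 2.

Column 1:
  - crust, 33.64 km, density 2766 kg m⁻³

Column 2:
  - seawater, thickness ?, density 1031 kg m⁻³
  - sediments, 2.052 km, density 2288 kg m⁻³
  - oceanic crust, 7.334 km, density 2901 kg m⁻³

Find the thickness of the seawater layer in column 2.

Take the compensation level at the base of the deeper column (depth z_c below the surface of column 1) and equate Σ ρ_i t_i down to z_c; mantle fills any gap and the z_c terms cancel.
Column 1: 33.64×2766 + (z_c − 33.64)×3309
Column 2: 2.719×0 + x×1031 + 2.052×2288 + 7.334×2901 + (z_c − 2.719 − 9.386 − x)×3309
The z_c×3309 term appears on both sides and cancels. Collect the known terms of each column as K = Σ(ρt)_known − 3309 × (depth of known layers): K_1 = 93048.24 − 3309×33.64 = −18266.52; K_2 = 25970.91 − 3309×(2.719 + 9.386) = −14084.535.
Balance: K_1 = K_2 − x×(3309 − 1031), so x = (K_2 − K_1)/(3309 − 1031) = 4181.98/2278 = 1.84 km.

1.84 km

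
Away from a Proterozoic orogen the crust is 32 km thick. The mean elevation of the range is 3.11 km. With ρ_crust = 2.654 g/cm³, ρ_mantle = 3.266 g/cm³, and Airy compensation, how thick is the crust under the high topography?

Root depth r = h ρ_c / (ρ_m − ρ_c) = 3.11 km × 2.654 / 0.612 = 13.49 km.
Total thickness = T + h + r = 32 km + 3.11 km + 13.49 km = 48.6 km.

48.6 km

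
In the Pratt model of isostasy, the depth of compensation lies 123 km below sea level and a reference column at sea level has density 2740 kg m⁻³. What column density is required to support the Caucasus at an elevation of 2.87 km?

Pratt balance: ρ_ref D = ρ (D + h).
ρ = ρ_ref D/(D + h) = 2740 × 123 km/(123 km + 2.87 km) = 2680 kg m⁻³.

2680 kg m⁻³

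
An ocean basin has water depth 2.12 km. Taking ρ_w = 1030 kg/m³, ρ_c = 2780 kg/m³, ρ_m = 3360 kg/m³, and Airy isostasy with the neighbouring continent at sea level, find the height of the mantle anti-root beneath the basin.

6.4 km

By Archimedes' principle applied to the lithosphere: replacing crust with seawater at the top is compensated by replacing crust with mantle at the base: d (ρ_c − ρ_w) = a (ρ_m − ρ_c).
a = d (ρ_c − ρ_w)/(ρ_m − ρ_c) = 2.12 km × 1750/580 = 6.4 km.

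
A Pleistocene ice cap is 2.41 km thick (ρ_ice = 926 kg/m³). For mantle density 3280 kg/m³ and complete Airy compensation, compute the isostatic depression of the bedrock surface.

0.68 km

By Archimedes' principle applied to the lithosphere: the ice load ρ_ice t is balanced by mantle displaced below, ρ_m s.
s = t ρ_ice / ρ_m = 2.41 km × 926/3280 = 0.68 km.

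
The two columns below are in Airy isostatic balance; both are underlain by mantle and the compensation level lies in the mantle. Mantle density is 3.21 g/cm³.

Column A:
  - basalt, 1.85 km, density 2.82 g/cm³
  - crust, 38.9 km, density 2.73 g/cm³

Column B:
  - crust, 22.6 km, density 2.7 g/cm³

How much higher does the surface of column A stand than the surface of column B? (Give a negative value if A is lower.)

For any compensation level in the mantle, the mantle terms cancel and isostasy reduces to e = (Σt_A − Σt_B) − (Σ(ρt)_A − Σ(ρt)_B) / ρ_m.
Σt_A = 40.75 km; Σt_B = 22.6 km; Σ(ρt)_A = 111.414; Σ(ρt)_B = 61.02 (in km·g/cm³).
e = (40.75 − 22.6) − (111.414 − 61.02) / 3.21 = 2.45 km.

2.45 km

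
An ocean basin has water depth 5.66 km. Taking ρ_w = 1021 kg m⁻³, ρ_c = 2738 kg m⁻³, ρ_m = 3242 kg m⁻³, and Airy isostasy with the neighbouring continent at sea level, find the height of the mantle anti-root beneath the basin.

Balancing pressure at the compensation depth: replacing crust with seawater at the top is compensated by replacing crust with mantle at the base: d (ρ_c − ρ_w) = a (ρ_m − ρ_c).
a = d (ρ_c − ρ_w)/(ρ_m − ρ_c) = 5.66 km × 1717/504 = 19.3 km.

19.3 km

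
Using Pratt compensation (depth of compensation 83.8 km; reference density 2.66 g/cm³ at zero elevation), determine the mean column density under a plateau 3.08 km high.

Pratt balance: ρ_ref D = ρ (D + h).
ρ = ρ_ref D/(D + h) = 2.66 × 83.8 km/(83.8 km + 3.08 km) = 2.57 g/cm³.

2.57 g/cm³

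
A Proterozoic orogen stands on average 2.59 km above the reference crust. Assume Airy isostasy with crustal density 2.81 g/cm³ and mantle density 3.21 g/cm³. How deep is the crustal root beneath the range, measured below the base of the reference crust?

In Airy isostatic equilibrium: the weight of the topography is balanced by the buoyancy of the root, ρ_c h = (ρ_m − ρ_c) r.
r = h · ρ_c / (ρ_m − ρ_c) = 2.59 km × 2.81 / (3.21 − 2.81) = 18.2 km.

18.2 km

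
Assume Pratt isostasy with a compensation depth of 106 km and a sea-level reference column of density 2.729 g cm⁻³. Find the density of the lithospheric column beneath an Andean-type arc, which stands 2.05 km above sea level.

Pratt balance: ρ_ref D = ρ (D + h).
ρ = ρ_ref D/(D + h) = 2.729 × 106 km/(106 km + 2.05 km) = 2.68 g cm⁻³.

2.68 g cm⁻³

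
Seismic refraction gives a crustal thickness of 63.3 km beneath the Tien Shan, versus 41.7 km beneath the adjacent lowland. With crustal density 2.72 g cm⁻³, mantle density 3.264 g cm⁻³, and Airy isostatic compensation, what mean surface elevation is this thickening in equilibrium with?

3.6 km

Excess crust Δ = 63.3 km − 41.7 km = 21.6 km, split between elevation h and root r with h + r = Δ.
Airy balance ρ_c h = (ρ_m − ρ_c) r gives r = h ρ_c/(ρ_m − ρ_c), so h (1 + ρ_c/(ρ_m − ρ_c)) = Δ, i.e. h = Δ (ρ_m − ρ_c)/ρ_m.
h = 21.6 km × 0.544/3.264 = 3.6 km.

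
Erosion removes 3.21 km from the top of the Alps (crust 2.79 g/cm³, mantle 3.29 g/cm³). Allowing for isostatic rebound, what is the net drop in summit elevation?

Rebound u = e ρ_c/ρ_m = 3.21 km × 2.79/3.29 = 2.722 km.
Net surface drop = e − u = 3.21 km − 2.722 km = e (ρ_m − ρ_c)/ρ_m = 0.488 km.

0.488 km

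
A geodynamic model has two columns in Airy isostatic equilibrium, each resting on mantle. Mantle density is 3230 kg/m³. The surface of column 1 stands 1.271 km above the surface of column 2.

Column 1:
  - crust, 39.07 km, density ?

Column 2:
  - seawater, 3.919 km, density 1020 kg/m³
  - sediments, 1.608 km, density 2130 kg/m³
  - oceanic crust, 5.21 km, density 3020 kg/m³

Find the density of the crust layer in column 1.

Take the compensation level at the base of the deeper column (depth z_c below the surface of column 1) and equate Σ ρ_i t_i down to z_c; mantle fills any gap and the z_c terms cancel.
Column 1: 39.07×ρ + (z_c − 39.07)×3230
Column 2: 1.271×0 + 3.919×1020 + 1.608×2130 + 5.21×3020 + (z_c − 1.271 − 10.737)×3230
The z_c×3230 term appears on both sides and cancels. Collect the known terms of each column as K = Σ(ρt)_known − 3230 × (depth of known layers): K_1 = 0 − 3230×39.07 = −126196.1; K_2 = 23156.62 − 3230×(1.271 + 10.737) = −15629.22.
Balance: K_1 + 39.07×ρ = K_2, so ρ = (K_2 − K_1)/39.07 = 110567/39.07 = 2830 kg/m³.

2830 kg/m³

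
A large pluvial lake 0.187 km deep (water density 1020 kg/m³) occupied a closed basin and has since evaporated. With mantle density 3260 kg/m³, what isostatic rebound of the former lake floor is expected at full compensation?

u = d ρ_w/ρ_m = 0.187 km × 1020/3260 = 0.0585 km.

0.0585 km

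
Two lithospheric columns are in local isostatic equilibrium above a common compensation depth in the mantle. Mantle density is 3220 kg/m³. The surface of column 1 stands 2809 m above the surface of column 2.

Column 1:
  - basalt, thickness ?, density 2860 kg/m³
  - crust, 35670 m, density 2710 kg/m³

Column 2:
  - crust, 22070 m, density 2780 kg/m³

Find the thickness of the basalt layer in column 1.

Take the compensation level at the base of the deeper column (depth z_c below the surface of column 1) and equate Σ ρ_i t_i down to z_c; mantle fills any gap and the z_c terms cancel.
Column 1: x×2860 + 35670×2710 + (z_c − 35670 − x)×3220
Column 2: 2809×0 + 22070×2780 + (z_c − 2809 − 22070)×3220
The z_c×3220 term appears on both sides and cancels. Collect the known terms of each column as K = Σ(ρt)_known − 3220 × (depth of known layers): K_1 = 96665700 − 3220×35670 = −18191700; K_2 = 61354600 − 3220×(2809 + 22070) = −18755780.
Balance: K_1 − x×(3220 − 2860) = K_2, so x = (K_1 − K_2)/(3220 − 2860) = 564080/360 = 1570 m.

1570 m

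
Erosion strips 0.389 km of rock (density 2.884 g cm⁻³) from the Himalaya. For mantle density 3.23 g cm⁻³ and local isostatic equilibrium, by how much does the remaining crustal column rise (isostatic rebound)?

Unloading: uplift u = e ρ_c/ρ_m = 0.389 km × 2.884/3.23 = 0.347 km.

0.347 km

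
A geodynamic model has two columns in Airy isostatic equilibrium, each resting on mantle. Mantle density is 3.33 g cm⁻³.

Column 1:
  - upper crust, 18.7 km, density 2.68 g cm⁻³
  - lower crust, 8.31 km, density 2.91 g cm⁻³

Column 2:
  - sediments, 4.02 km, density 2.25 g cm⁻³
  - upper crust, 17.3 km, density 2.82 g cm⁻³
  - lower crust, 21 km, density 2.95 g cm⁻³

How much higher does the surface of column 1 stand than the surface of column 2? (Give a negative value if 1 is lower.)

For any compensation level in the mantle, the mantle terms cancel and isostasy reduces to e = (Σt_1 − Σt_2) − (Σ(ρt)_1 − Σ(ρt)_2) / ρ_m.
Σt_1 = 27.01 km; Σt_2 = 42.32 km; Σ(ρt)_1 = 74.2981; Σ(ρt)_2 = 119.781 (in km·g cm⁻³).
e = (27.01 − 42.32) − (74.2981 − 119.781) / 3.33 = −1.65 km.

−1.65 km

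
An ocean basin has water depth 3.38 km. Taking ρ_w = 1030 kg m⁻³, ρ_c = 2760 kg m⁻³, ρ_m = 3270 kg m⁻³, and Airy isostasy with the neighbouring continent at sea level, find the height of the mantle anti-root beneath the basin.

Isostatic balance requires: replacing crust with seawater at the top is compensated by replacing crust with mantle at the base: d (ρ_c − ρ_w) = a (ρ_m − ρ_c).
a = d (ρ_c − ρ_w)/(ρ_m − ρ_c) = 3.38 km × 1730/510 = 11.5 km.

11.5 km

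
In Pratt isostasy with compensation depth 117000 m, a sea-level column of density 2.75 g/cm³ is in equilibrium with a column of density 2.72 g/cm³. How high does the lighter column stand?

ρ_ref D = ρ (D + h) → h = D (ρ_ref − ρ)/ρ.
h = 117000 m × (2.75 − 2.72)/2.72 = 1290 m.

1290 m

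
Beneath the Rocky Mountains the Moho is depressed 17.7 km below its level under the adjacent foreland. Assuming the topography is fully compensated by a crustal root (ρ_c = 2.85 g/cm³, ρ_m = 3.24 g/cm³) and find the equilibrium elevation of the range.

2.42 km

By Archimedes' principle applied to the lithosphere: ρ_c h = (ρ_m − ρ_c) r.
h = r (ρ_m − ρ_c) / ρ_c = 17.7 km × (3.24 − 2.85) / 2.85 = 2.42 km.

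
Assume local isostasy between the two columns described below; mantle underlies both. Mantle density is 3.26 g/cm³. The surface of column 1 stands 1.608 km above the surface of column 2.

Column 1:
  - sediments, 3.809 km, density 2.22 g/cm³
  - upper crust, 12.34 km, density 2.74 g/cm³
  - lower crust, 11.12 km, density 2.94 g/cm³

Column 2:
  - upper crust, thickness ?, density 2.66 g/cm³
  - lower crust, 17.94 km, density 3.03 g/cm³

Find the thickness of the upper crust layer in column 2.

Take the compensation level at the base of the deeper column (depth z_c below the surface of column 1) and equate Σ ρ_i t_i down to z_c; mantle fills any gap and the z_c terms cancel.
Column 1: 3.809×2.22 + 12.34×2.74 + 11.12×2.94 + (z_c − 27.269)×3.26
Column 2: 1.608×0 + x×2.66 + 17.94×3.03 + (z_c − 1.608 − 17.94 − x)×3.26
The z_c×3.26 term appears on both sides and cancels. Collect the known terms of each column as K = Σ(ρt)_known − 3.26 × (depth of known layers): K_1 = 74.96038 − 3.26×27.269 = −13.93656; K_2 = 54.3582 − 3.26×(1.608 + 17.94) = −9.36828.
Balance: K_1 = K_2 − x×(3.26 − 2.66), so x = (K_2 − K_1)/(3.26 − 2.66) = 4.56828/0.6 = 7.61 km.

7.61 km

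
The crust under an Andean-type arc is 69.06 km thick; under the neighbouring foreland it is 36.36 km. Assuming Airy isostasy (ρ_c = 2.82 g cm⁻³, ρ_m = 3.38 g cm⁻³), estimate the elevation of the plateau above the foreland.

5.42 km

Excess crust Δ = 69.06 km − 36.36 km = 32.7 km, split between elevation h and root r with h + r = Δ.
Airy balance ρ_c h = (ρ_m − ρ_c) r gives r = h ρ_c/(ρ_m − ρ_c), so h (1 + ρ_c/(ρ_m − ρ_c)) = Δ, i.e. h = Δ (ρ_m − ρ_c)/ρ_m.
h = 32.7 km × 0.56/3.38 = 5.42 km.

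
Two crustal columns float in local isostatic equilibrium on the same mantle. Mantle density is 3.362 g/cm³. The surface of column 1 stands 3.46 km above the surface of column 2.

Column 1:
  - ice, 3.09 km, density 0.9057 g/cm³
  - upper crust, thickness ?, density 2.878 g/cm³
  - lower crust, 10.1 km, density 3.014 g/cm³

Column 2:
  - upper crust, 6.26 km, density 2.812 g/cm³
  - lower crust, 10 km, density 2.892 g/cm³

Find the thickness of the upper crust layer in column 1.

Take the compensation level at the base of the deeper column (depth z_c below the surface of column 1) and equate Σ ρ_i t_i down to z_c; mantle fills any gap and the z_c terms cancel.
Column 1: 3.09×0.9057 + x×2.878 + 10.1×3.014 + (z_c − 13.19 − x)×3.362
Column 2: 3.46×0 + 6.26×2.812 + 10×2.892 + (z_c − 3.46 − 16.26)×3.362
The z_c×3.362 term appears on both sides and cancels. Collect the known terms of each column as K = Σ(ρt)_known − 3.362 × (depth of known layers): K_1 = 33.240013 − 3.362×13.19 = −11.104767; K_2 = 46.52312 − 3.362×(3.46 + 16.26) = −19.77552.
Balance: K_1 − x×(3.362 − 2.878) = K_2, so x = (K_1 − K_2)/(3.362 − 2.878) = 8.67075/0.484 = 17.9 km.

17.9 km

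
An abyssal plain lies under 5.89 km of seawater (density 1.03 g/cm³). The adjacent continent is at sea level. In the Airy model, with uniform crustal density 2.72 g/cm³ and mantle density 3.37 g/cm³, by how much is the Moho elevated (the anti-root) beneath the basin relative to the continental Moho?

Isostatic balance requires: replacing crust with seawater at the top is compensated by replacing crust with mantle at the base: d (ρ_c − ρ_w) = a (ρ_m − ρ_c).
a = d (ρ_c − ρ_w)/(ρ_m − ρ_c) = 5.89 km × 1.69/0.65 = 15.3 km.

15.3 km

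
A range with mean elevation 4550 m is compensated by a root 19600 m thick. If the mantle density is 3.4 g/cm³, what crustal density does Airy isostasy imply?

2.76 g/cm³

ρ_c h = (ρ_m − ρ_c) r → ρ_c (h + r) = ρ_m r → ρ_c = ρ_m r / (h + r).
ρ_c = 3.4 × 19600 m / (4550 m + 19600 m) = 2.76 g/cm³.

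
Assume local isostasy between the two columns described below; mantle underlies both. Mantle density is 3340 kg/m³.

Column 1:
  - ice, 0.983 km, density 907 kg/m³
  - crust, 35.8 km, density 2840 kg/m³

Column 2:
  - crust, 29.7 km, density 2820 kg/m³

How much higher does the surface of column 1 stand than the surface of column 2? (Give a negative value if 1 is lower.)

For any compensation level in the mantle, the mantle terms cancel and isostasy reduces to e = (Σt_1 − Σt_2) − (Σ(ρt)_1 − Σ(ρt)_2) / ρ_m.
Σt_1 = 36.783 km; Σt_2 = 29.7 km; Σ(ρt)_1 = 102563.581; Σ(ρt)_2 = 83754 (in km·kg/m³).
e = (36.783 − 29.7) − (102563.581 − 83754) / 3340 = 1.45 km.

1.45 km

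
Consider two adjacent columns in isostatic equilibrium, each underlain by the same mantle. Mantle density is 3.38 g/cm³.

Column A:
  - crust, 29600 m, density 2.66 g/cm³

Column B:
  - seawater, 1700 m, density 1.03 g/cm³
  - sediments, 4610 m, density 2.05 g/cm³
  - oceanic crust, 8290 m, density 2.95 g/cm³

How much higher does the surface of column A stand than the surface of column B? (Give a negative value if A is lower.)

For any compensation level in the mantle, the mantle terms cancel and isostasy reduces to e = (Σt_A − Σt_B) − (Σ(ρt)_A − Σ(ρt)_B) / ρ_m.
Σt_A = 29600 m; Σt_B = 14600 m; Σ(ρt)_A = 78736; Σ(ρt)_B = 35657 (in m·g/cm³).
e = (29600 − 14600) − (78736 − 35657) / 3.38 = 2250 m.

2250 m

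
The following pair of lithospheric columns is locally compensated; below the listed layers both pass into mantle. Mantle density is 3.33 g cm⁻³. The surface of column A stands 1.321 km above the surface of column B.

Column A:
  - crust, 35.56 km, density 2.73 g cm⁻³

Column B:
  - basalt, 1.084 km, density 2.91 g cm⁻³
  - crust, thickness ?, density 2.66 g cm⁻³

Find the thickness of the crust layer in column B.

24.6 km

Take the compensation level at the base of the deeper column (depth z_c below the surface of column A) and equate Σ ρ_i t_i down to z_c; mantle fills any gap and the z_c terms cancel.
Column A: 35.56×2.73 + (z_c − 35.56)×3.33
Column B: 1.321×0 + 1.084×2.91 + x×2.66 + (z_c − 1.321 − 1.084 − x)×3.33
The z_c×3.33 term appears on both sides and cancels. Collect the known terms of each column as K = Σ(ρt)_known − 3.33 × (depth of known layers): K_A = 97.0788 − 3.33×35.56 = −21.336; K_B = 3.15444 − 3.33×(1.321 + 1.084) = −4.85421.
Balance: K_A = K_B − x×(3.33 − 2.66), so x = (K_B − K_A)/(3.33 − 2.66) = 16.4818/0.67 = 24.6 km.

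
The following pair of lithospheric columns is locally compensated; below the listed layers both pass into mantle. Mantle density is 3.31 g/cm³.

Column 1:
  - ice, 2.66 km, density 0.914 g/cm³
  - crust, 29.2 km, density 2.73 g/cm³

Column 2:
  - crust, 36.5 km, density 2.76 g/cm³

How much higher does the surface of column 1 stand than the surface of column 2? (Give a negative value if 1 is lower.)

For any compensation level in the mantle, the mantle terms cancel and isostasy reduces to e = (Σt_1 − Σt_2) − (Σ(ρt)_1 − Σ(ρt)_2) / ρ_m.
Σt_1 = 31.86 km; Σt_2 = 36.5 km; Σ(ρt)_1 = 82.14724; Σ(ρt)_2 = 100.74 (in km·g/cm³).
e = (31.86 − 36.5) − (82.14724 − 100.74) / 3.31 = 0.977 km.

0.977 km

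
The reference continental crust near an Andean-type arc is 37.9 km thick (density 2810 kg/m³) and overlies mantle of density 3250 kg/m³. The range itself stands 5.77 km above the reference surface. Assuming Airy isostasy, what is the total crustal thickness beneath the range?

80.5 km

Root depth r = h ρ_c / (ρ_m − ρ_c) = 5.77 km × 2810 / 440 = 36.85 km.
Total thickness = T + h + r = 37.9 km + 5.77 km + 36.85 km = 80.5 km.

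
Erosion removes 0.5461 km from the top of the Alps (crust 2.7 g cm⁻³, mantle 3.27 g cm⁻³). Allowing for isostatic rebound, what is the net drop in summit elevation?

0.0952 km

Rebound u = e ρ_c/ρ_m = 0.5461 km × 2.7/3.27 = 0.4509 km.
Net surface drop = e − u = 0.5461 km − 0.4509 km = e (ρ_m − ρ_c)/ρ_m = 0.0952 km.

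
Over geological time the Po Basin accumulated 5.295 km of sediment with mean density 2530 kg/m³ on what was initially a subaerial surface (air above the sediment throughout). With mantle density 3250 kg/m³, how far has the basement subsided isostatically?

4.12 km

Subaerial load: s = t ρ_sed / ρ_m = 5.295 km × 2530/3250 = 4.12 km.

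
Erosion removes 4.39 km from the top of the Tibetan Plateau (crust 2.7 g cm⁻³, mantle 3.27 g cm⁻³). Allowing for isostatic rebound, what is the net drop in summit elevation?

0.765 km

Rebound u = e ρ_c/ρ_m = 4.39 km × 2.7/3.27 = 3.625 km.
Net surface drop = e − u = 4.39 km − 3.625 km = e (ρ_m − ρ_c)/ρ_m = 0.765 km.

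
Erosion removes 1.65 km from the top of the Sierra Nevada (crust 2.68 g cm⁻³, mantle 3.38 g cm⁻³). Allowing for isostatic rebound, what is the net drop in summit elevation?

Rebound u = e ρ_c/ρ_m = 1.65 km × 2.68/3.38 = 1.308 km.
Net surface drop = e − u = 1.65 km − 1.308 km = e (ρ_m − ρ_c)/ρ_m = 0.342 km.

0.342 km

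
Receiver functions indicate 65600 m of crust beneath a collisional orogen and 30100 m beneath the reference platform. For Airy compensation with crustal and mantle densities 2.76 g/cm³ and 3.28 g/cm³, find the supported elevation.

Excess crust Δ = 65600 m − 30100 m = 35500 m, split between elevation h and root r with h + r = Δ.
Airy balance ρ_c h = (ρ_m − ρ_c) r gives r = h ρ_c/(ρ_m − ρ_c), so h (1 + ρ_c/(ρ_m − ρ_c)) = Δ, i.e. h = Δ (ρ_m − ρ_c)/ρ_m.
h = 35500 m × 0.52/3.28 = 5630 m.

5630 m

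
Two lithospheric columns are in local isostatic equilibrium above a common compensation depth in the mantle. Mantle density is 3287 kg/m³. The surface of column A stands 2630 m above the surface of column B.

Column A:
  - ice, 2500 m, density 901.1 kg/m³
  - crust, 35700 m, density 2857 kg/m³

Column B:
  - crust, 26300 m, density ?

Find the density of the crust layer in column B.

Take the compensation level at the base of the deeper column (depth z_c below the surface of column A) and equate Σ ρ_i t_i down to z_c; mantle fills any gap and the z_c terms cancel.
Column A: 2500×901.1 + 35700×2857 + (z_c − 38200)×3287
Column B: 2630×0 + 26300×ρ + (z_c − 2630 − 26300)×3287
The z_c×3287 term appears on both sides and cancels. Collect the known terms of each column as K = Σ(ρt)_known − 3287 × (depth of known layers): K_A = 104247650 − 3287×38200 = −21315750; K_B = 0 − 3287×(2630 + 26300) = −95092910.
Balance: K_A = K_B + 26300×ρ, so ρ = (K_A − K_B)/26300 = 73777200/26300 = 2810 kg/m³.

2810 kg/m³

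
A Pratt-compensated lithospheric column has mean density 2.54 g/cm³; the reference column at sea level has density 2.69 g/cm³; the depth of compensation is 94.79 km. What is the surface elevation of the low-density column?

5.6 km

ρ_ref D = ρ (D + h) → h = D (ρ_ref − ρ)/ρ.
h = 94.79 km × (2.69 − 2.54)/2.54 = 5.6 km.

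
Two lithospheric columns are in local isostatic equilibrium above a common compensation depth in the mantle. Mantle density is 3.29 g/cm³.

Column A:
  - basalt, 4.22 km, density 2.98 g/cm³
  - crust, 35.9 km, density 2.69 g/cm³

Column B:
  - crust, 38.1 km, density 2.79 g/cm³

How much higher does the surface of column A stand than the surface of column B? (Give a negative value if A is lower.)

1.15 km

For any compensation level in the mantle, the mantle terms cancel and isostasy reduces to e = (Σt_A − Σt_B) − (Σ(ρt)_A − Σ(ρt)_B) / ρ_m.
Σt_A = 40.12 km; Σt_B = 38.1 km; Σ(ρt)_A = 109.1466; Σ(ρt)_B = 106.299 (in km·g/cm³).
e = (40.12 − 38.1) − (109.1466 − 106.299) / 3.29 = 1.15 km.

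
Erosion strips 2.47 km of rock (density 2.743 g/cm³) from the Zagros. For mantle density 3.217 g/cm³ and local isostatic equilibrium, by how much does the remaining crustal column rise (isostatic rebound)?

2.11 km

Unloading: uplift u = e ρ_c/ρ_m = 2.47 km × 2.743/3.217 = 2.11 km.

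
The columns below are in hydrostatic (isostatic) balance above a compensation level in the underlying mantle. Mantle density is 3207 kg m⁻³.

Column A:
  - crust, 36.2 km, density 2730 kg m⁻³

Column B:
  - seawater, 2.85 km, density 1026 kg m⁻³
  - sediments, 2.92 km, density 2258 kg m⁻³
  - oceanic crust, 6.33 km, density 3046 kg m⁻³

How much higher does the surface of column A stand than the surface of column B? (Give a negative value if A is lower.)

For any compensation level in the mantle, the mantle terms cancel and isostasy reduces to e = (Σt_A − Σt_B) − (Σ(ρt)_A − Σ(ρt)_B) / ρ_m.
Σt_A = 36.2 km; Σt_B = 12.1 km; Σ(ρt)_A = 98826; Σ(ρt)_B = 28798.64 (in km·kg m⁻³).
e = (36.2 − 12.1) − (98826 − 28798.64) / 3207 = 2.26 km.

2.26 km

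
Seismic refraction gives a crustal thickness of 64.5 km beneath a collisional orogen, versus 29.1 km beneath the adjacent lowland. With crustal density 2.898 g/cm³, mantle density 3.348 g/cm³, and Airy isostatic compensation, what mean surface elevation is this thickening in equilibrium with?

Excess crust Δ = 64.5 km − 29.1 km = 35.4 km, split between elevation h and root r with h + r = Δ.
Airy balance ρ_c h = (ρ_m − ρ_c) r gives r = h ρ_c/(ρ_m − ρ_c), so h (1 + ρ_c/(ρ_m − ρ_c)) = Δ, i.e. h = Δ (ρ_m − ρ_c)/ρ_m.
h = 35.4 km × 0.45/3.348 = 4.76 km.

4.76 km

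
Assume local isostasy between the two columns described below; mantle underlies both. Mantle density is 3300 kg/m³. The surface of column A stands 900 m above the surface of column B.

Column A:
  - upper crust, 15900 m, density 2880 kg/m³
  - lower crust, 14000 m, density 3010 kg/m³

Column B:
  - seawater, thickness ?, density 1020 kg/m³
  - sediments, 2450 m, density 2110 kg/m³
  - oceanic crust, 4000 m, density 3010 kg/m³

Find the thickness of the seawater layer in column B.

Take the compensation level at the base of the deeper column (depth z_c below the surface of column A) and equate Σ ρ_i t_i down to z_c; mantle fills any gap and the z_c terms cancel.
Column A: 15900×2880 + 14000×3010 + (z_c − 29900)×3300
Column B: 900×0 + x×1020 + 2450×2110 + 4000×3010 + (z_c − 900 − 6450 − x)×3300
The z_c×3300 term appears on both sides and cancels. Collect the known terms of each column as K = Σ(ρt)_known − 3300 × (depth of known layers): K_A = 87932000 − 3300×29900 = −10738000; K_B = 17209500 − 3300×(900 + 6450) = −7045500.
Balance: K_A = K_B − x×(3300 − 1020), so x = (K_B − K_A)/(3300 − 1020) = 3692500/2280 = 1620 m.

1620 m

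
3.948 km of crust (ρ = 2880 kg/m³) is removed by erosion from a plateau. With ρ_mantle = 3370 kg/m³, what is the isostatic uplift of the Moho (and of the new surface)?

3.37 km

Unloading: uplift u = e ρ_c/ρ_m = 3.948 km × 2880/3370 = 3.37 km.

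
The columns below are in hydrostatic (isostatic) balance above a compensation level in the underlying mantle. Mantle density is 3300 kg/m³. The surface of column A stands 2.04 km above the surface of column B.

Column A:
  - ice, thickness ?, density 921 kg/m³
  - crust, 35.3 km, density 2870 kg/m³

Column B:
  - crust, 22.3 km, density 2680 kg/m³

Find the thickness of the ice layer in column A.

2.26 km

Take the compensation level at the base of the deeper column (depth z_c below the surface of column A) and equate Σ ρ_i t_i down to z_c; mantle fills any gap and the z_c terms cancel.
Column A: x×921 + 35.3×2870 + (z_c − 35.3 − x)×3300
Column B: 2.04×0 + 22.3×2680 + (z_c − 2.04 − 22.3)×3300
The z_c×3300 term appears on both sides and cancels. Collect the known terms of each column as K = Σ(ρt)_known − 3300 × (depth of known layers): K_A = 101311 − 3300×35.3 = −15179; K_B = 59764 − 3300×(2.04 + 22.3) = −20558.
Balance: K_A − x×(3300 − 921) = K_B, so x = (K_A − K_B)/(3300 − 921) = 5379/2379 = 2.26 km.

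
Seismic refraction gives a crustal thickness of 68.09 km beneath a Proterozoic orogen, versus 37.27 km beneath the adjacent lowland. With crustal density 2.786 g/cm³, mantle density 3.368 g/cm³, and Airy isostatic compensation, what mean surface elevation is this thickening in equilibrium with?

Excess crust Δ = 68.09 km − 37.27 km = 30.82 km, split between elevation h and root r with h + r = Δ.
Airy balance ρ_c h = (ρ_m − ρ_c) r gives r = h ρ_c/(ρ_m − ρ_c), so h (1 + ρ_c/(ρ_m − ρ_c)) = Δ, i.e. h = Δ (ρ_m − ρ_c)/ρ_m.
h = 30.82 km × 0.582/3.368 = 5.33 km.

5.33 km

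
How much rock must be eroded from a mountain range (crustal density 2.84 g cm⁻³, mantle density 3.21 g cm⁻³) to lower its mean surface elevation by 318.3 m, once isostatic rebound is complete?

Net drop Δ = e − u = e − e ρ_c/ρ_m = e (ρ_m − ρ_c)/ρ_m.
e = Δ ρ_m/(ρ_m − ρ_c) = 318.3 m × 3.21/0.37 = 2760 m.

2760 m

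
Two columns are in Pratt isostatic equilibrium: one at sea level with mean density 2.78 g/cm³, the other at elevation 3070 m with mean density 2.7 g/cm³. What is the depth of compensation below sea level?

ρ_ref D = ρ (D + h) → D (ρ_ref − ρ) = ρ h.
D = ρ h/(ρ_ref − ρ) = 2.7 × 3070 m/(2.78 − 2.7) = 104000 m.

104000 m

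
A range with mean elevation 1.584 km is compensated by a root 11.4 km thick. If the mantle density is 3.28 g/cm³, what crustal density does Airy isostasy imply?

2.88 g/cm³

ρ_c h = (ρ_m − ρ_c) r → ρ_c (h + r) = ρ_m r → ρ_c = ρ_m r / (h + r).
ρ_c = 3.28 × 11.4 km / (1.584 km + 11.4 km) = 2.88 g/cm³.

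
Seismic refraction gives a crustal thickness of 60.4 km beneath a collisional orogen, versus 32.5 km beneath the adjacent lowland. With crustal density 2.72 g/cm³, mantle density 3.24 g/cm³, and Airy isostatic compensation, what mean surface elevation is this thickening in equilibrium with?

Excess crust Δ = 60.4 km − 32.5 km = 27.9 km, split between elevation h and root r with h + r = Δ.
Airy balance ρ_c h = (ρ_m − ρ_c) r gives r = h ρ_c/(ρ_m − ρ_c), so h (1 + ρ_c/(ρ_m − ρ_c)) = Δ, i.e. h = Δ (ρ_m − ρ_c)/ρ_m.
h = 27.9 km × 0.52/3.24 = 4.48 km.

4.48 km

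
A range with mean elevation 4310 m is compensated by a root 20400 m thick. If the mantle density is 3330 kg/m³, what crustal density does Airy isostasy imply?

ρ_c h = (ρ_m − ρ_c) r → ρ_c (h + r) = ρ_m r → ρ_c = ρ_m r / (h + r).
ρ_c = 3330 × 20400 m / (4310 m + 20400 m) = 2750 kg/m³.

2750 kg/m³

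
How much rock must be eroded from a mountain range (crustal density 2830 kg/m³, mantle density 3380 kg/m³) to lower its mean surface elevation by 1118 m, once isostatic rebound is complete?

Net drop Δ = e − u = e − e ρ_c/ρ_m = e (ρ_m − ρ_c)/ρ_m.
e = Δ ρ_m/(ρ_m − ρ_c) = 1118 m × 3380/550 = 6870 m.

6870 m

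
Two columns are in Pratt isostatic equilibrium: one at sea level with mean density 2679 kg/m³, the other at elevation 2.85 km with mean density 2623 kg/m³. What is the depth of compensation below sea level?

133 km

ρ_ref D = ρ (D + h) → D (ρ_ref − ρ) = ρ h.
D = ρ h/(ρ_ref − ρ) = 2623 × 2.85 km/(2679 − 2623) = 133 km.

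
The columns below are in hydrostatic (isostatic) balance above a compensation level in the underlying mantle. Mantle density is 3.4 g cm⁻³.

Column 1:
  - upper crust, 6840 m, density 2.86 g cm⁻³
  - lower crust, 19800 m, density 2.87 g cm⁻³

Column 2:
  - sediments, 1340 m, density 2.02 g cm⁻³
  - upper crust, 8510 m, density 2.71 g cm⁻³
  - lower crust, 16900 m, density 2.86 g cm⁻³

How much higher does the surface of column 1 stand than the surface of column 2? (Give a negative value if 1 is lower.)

−782 m

For any compensation level in the mantle, the mantle terms cancel and isostasy reduces to e = (Σt_1 − Σt_2) − (Σ(ρt)_1 − Σ(ρt)_2) / ρ_m.
Σt_1 = 26640 m; Σt_2 = 26750 m; Σ(ρt)_1 = 76388.4; Σ(ρt)_2 = 74102.9 (in m·g cm⁻³).
e = (26640 − 26750) − (76388.4 − 74102.9) / 3.4 = −782 m.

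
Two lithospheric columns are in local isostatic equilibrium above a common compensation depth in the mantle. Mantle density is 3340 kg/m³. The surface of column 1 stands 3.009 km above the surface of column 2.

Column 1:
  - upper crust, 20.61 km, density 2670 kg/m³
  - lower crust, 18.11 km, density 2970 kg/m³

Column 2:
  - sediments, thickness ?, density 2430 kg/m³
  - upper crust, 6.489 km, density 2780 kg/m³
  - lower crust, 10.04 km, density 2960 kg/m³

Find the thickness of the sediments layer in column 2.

Take the compensation level at the base of the deeper column (depth z_c below the surface of column 1) and equate Σ ρ_i t_i down to z_c; mantle fills any gap and the z_c terms cancel.
Column 1: 20.61×2670 + 18.11×2970 + (z_c − 38.72)×3340
Column 2: 3.009×0 + x×2430 + 6.489×2780 + 10.04×2960 + (z_c − 3.009 − 16.529 − x)×3340
The z_c×3340 term appears on both sides and cancels. Collect the known terms of each column as K = Σ(ρt)_known − 3340 × (depth of known layers): K_1 = 108815.4 − 3340×38.72 = −20509.4; K_2 = 47757.82 − 3340×(3.009 + 16.529) = −17499.1.
Balance: K_1 = K_2 − x×(3340 − 2430), so x = (K_2 − K_1)/(3340 − 2430) = 3010.3/910 = 3.31 km.

3.31 km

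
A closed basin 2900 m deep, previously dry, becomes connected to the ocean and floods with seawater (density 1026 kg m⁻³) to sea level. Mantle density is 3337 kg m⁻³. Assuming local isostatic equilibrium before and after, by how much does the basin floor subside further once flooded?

After flooding the water column is d + s deep. Its weight must equal the weight of mantle displaced by the extra subsidence s: (d + s) ρ_w = s ρ_m.
s = d ρ_w / (ρ_m − ρ_w) = 2900 m × 1026/(3337 − 1026) = 1290 m.

1290 m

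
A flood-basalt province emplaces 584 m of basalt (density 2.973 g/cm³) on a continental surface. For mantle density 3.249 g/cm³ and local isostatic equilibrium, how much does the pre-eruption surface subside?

534 m

Subaerial loading: s = t ρ_load / ρ_m.
s = 584 m × 2.973/3.249 = 534 m.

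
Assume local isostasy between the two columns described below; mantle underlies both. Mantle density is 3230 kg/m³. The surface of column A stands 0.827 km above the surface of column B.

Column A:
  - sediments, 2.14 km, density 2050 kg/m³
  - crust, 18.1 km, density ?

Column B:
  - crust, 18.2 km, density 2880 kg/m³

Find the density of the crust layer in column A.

2870 kg/m³

Take the compensation level at the base of the deeper column (depth z_c below the surface of column A) and equate Σ ρ_i t_i down to z_c; mantle fills any gap and the z_c terms cancel.
Column A: 2.14×2050 + 18.1×ρ + (z_c − 20.24)×3230
Column B: 0.827×0 + 18.2×2880 + (z_c − 0.827 − 18.2)×3230
The z_c×3230 term appears on both sides and cancels. Collect the known terms of each column as K = Σ(ρt)_known − 3230 × (depth of known layers): K_A = 4387 − 3230×20.24 = −60988.2; K_B = 52416 − 3230×(0.827 + 18.2) = −9041.21.
Balance: K_A + 18.1×ρ = K_B, so ρ = (K_B − K_A)/18.1 = 51947/18.1 = 2870 kg/m³.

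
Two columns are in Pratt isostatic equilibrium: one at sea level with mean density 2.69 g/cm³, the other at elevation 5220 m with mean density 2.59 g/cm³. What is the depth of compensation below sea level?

135000 m

ρ_ref D = ρ (D + h) → D (ρ_ref − ρ) = ρ h.
D = ρ h/(ρ_ref − ρ) = 2.59 × 5220 m/(2.69 − 2.59) = 135000 m.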